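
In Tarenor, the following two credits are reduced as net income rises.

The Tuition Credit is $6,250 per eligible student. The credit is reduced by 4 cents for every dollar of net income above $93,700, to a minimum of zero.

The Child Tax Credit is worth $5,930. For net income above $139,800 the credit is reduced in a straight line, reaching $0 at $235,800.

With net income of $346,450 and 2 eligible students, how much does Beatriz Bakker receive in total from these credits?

Tuition Credit: base = 2 × $6,250 = $12,500. 4% of the $252,750 excess over $93,700 is $10,110; credit = $12,500 − $10,110 = $2,390.
Child Tax Credit: $346,450 is at or above $235,800, so the credit is $0.
Total: $2,390 + $0 = $2,390.

$2,390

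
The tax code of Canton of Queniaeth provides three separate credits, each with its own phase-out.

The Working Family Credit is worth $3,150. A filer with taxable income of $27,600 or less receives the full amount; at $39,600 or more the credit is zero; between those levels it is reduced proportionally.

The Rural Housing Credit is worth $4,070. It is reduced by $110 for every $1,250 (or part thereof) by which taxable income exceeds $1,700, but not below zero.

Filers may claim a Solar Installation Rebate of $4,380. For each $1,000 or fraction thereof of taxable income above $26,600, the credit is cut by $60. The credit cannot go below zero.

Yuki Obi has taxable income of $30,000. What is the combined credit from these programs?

$8,200

Working Family Credit: $30,000 is $2,400 into a $12,000 phase-out range, leaving 9,600/12,000 of the credit: $3,150 × 9,600/12,000 = $2,520.
Rural Housing Credit: income exceeds $1,700 by $28,300, which is 23 full-or-partial $1,250 increments; reduction = 23 × $110 = $2,530, leaving $1,540.
Solar Installation Rebate: income exceeds $26,600 by $3,400, which is 4 full-or-partial $1,000 increments; reduction = 4 × $60 = $240, leaving $4,140.
Total: $2,520 + $1,540 + $4,140 = $8,200.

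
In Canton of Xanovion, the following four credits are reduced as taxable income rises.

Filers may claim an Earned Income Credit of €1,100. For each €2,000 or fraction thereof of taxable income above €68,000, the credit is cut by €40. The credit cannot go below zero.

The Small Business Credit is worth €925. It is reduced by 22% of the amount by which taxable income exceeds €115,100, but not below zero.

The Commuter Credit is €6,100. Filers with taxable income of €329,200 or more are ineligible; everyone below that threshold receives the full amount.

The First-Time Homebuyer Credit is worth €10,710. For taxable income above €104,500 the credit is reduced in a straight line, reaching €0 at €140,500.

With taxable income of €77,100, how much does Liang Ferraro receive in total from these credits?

€18,635

Earned Income Credit: income exceeds €68,000 by €9,100, which is 5 full-or-partial €2,000 increments; reduction = 5 × €40 = €200, leaving €900.
Small Business Credit: €77,100 is at or below the €115,100 threshold, so the full €925 applies.
Commuter Credit: €77,100 is below the €329,200 cutoff, so the full €6,100 applies.
First-Time Homebuyer Credit: €77,100 is at or below the €104,500 threshold, so the full €10,710 applies.
Total: €900 + €925 + €6,100 + €10,710 = €18,635.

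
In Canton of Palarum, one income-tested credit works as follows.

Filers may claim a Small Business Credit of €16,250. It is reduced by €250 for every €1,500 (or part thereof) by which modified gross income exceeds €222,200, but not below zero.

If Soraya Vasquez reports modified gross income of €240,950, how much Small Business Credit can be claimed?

€13,000

Small Business Credit: income exceeds €222,200 by €18,750, which is 13 full-or-partial €1,500 increments; reduction = 13 × €250 = €3,250, leaving €13,000.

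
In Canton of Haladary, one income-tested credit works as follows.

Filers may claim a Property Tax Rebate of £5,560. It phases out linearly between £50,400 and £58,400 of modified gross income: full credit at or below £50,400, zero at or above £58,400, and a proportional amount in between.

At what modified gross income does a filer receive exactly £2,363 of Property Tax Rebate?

£55,000

£2,363 is 2,363/5,560 of the full £5,560, so 3,197/5,560 of the £8,000 range has been used: income = £50,400 + £8,000 × 3,197/5,560 = £55,000.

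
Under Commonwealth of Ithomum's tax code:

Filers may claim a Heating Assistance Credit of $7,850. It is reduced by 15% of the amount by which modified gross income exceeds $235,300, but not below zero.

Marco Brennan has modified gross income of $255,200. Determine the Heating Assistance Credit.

$4,865

Heating Assistance Credit: 15% of the $19,900 excess over $235,300 is $2,985; credit = $7,850 − $2,985 = $4,865.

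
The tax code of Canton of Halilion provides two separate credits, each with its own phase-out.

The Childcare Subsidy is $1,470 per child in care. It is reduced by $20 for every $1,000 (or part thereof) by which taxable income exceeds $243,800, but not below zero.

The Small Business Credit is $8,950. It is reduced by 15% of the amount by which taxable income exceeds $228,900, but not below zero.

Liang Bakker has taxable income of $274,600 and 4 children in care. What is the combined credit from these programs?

$7,355

Childcare Subsidy: base = 4 × $1,470 = $5,880. income exceeds $243,800 by $30,800, which is 31 full-or-partial $1,000 increments; reduction = 31 × $20 = $620, leaving $5,260.
Small Business Credit: 15% of the $45,700 excess over $228,900 is $6,855; credit = $8,950 − $6,855 = $2,095.
Total: $5,260 + $2,095 = $7,355.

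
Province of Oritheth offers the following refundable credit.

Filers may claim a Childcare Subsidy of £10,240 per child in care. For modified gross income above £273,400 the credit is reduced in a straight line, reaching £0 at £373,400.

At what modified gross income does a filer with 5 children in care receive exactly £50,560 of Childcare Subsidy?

Full credit = 5 × £10,240 = £51,200.
£50,560 is 50,560/51,200 of the full £51,200, so 640/51,200 of the £100,000 range has been used: income = £273,400 + £100,000 × 640/51,200 = £274,650.

£274,650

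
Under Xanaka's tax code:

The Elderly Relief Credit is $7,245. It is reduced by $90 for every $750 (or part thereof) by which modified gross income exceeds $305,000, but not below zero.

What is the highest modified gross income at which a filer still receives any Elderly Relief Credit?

$365,000

After 80 increments the reduction is 80 × $90 = $7,200, leaving $45; one more increment wipes it out. Increment 80 ends at excess 80 × $750 = $60,000, so the highest qualifying income is $305,000 + $60,000 = $365,000.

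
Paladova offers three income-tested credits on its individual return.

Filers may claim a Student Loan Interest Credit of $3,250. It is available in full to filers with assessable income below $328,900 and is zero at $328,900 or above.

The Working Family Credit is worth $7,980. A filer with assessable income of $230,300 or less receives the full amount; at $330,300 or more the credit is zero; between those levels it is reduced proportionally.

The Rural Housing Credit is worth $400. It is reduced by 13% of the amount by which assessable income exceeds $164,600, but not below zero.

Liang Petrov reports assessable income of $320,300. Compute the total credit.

Student Loan Interest Credit: $320,300 is below the $328,900 cutoff, so the full $3,250 applies.
Working Family Credit: $320,300 is $90,000 into a $100,000 phase-out range, leaving 10,000/100,000 of the credit: $7,980 × 10,000/100,000 = $798.
Rural Housing Credit: 13% of the $155,700 excess over $164,600 is $20,241 ≥ base, so the credit is $0.
Total: $3,250 + $798 + $0 = $4,048.

$4,048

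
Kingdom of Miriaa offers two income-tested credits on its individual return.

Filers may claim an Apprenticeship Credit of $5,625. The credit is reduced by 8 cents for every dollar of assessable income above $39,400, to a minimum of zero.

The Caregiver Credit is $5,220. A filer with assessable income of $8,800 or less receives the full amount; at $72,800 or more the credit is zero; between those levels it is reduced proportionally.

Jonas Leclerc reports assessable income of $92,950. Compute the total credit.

$1,341

Apprenticeship Credit: 8% of the $53,550 excess over $39,400 is $4,284; credit = $5,625 − $4,284 = $1,341.
Caregiver Credit: $92,950 is at or above $72,800, so the credit is $0.
Total: $1,341 + $0 = $1,341.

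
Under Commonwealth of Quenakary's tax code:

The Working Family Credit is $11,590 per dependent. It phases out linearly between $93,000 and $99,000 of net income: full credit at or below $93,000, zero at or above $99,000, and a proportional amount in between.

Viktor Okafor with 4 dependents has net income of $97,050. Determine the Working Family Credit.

Working Family Credit: base = 4 × $11,590 = $46,360. $97,050 is $4,050 into a $6,000 phase-out range, leaving 1,950/6,000 of the credit: $46,360 × 1,950/6,000 = $15,067.

$15,067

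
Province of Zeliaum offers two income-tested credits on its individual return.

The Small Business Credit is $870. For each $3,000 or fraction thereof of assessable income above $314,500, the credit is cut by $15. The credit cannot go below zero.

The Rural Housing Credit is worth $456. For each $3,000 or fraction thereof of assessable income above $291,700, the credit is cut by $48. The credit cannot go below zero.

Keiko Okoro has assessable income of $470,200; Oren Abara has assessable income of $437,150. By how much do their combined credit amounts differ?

Keiko ($470,200): Small Business Credit: income exceeds $314,500 by $155,700, which is 52 full-or-partial $3,000 increments; reduction = 52 × $15 = $780, leaving $90. Rural Housing Credit: income exceeds $291,700 by $178,500 → 60 increments × $48 = $2,880 ≥ base, so the credit is $0. total $90 + $0 = $90
Oren ($437,150): Small Business Credit: income exceeds $314,500 by $122,650, which is 41 full-or-partial $3,000 increments; reduction = 41 × $15 = $615, leaving $255. Rural Housing Credit: income exceeds $291,700 by $145,450 → 49 increments × $48 = $2,352 ≥ base, so the credit is $0. total $255 + $0 = $255
Difference: |$90 − $255| = $165.

$165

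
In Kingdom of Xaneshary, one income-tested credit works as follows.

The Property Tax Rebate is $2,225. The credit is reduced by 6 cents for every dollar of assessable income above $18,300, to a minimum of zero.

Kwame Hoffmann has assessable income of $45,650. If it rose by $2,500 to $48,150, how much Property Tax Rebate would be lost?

At $45,650 — 6% of the $27,350 excess over $18,300 is $1,641; credit = $2,225 − $1,641 = $584.
At $48,150 — 6% of the $29,850 excess over $18,300 is $1,791; credit = $2,225 − $1,791 = $434.
Lost: $584 − $434 = $150.

$150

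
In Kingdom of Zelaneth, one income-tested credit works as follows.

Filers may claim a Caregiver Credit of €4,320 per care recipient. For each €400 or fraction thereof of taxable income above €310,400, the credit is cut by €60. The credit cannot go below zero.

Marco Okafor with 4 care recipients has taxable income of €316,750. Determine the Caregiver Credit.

Caregiver Credit: base = 4 × €4,320 = €17,280. income exceeds €310,400 by €6,350, which is 16 full-or-partial €400 increments; reduction = 16 × €60 = €960, leaving €16,320.

€16,320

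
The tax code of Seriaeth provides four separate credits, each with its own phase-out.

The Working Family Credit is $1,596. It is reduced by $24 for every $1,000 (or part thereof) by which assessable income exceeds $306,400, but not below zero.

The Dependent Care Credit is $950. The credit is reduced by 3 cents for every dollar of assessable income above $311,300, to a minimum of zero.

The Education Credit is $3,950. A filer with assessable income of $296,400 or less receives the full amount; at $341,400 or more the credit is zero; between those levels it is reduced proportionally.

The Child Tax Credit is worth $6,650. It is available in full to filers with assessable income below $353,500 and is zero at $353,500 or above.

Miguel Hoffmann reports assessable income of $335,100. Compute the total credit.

$8,339

Working Family Credit: income exceeds $306,400 by $28,700, which is 29 full-or-partial $1,000 increments; reduction = 29 × $24 = $696, leaving $900.
Dependent Care Credit: 3% of the $23,800 excess over $311,300 is $714; credit = $950 − $714 = $236.
Education Credit: $335,100 is $38,700 into a $45,000 phase-out range, leaving 6,300/45,000 of the credit: $3,950 × 6,300/45,000 = $553.
Child Tax Credit: $335,100 is below the $353,500 cutoff, so the full $6,650 applies.
Total: $900 + $236 + $553 + $6,650 = $8,339.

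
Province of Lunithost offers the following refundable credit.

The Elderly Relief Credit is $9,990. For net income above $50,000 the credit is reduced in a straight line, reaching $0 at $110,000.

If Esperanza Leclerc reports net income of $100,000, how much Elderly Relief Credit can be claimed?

Elderly Relief Credit: $100,000 is $50,000 into a $60,000 phase-out range, leaving 10,000/60,000 of the credit: $9,990 × 10,000/60,000 = $1,665.

$1,665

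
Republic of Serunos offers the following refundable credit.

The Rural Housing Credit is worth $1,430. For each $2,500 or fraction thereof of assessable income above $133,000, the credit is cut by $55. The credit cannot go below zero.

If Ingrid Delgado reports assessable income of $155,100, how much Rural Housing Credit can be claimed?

Rural Housing Credit: income exceeds $133,000 by $22,100, which is 9 full-or-partial $2,500 increments; reduction = 9 × $55 = $495, leaving $935.

$935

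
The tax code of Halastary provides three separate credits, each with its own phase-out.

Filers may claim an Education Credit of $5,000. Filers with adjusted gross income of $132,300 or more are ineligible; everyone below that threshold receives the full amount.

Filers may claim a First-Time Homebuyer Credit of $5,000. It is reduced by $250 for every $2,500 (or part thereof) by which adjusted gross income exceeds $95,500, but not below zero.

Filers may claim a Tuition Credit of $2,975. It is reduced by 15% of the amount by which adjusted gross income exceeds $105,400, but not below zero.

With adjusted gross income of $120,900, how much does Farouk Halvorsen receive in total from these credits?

$7,900

Education Credit: $120,900 is below the $132,300 cutoff, so the full $5,000 applies.
First-Time Homebuyer Credit: income exceeds $95,500 by $25,400, which is 11 full-or-partial $2,500 increments; reduction = 11 × $250 = $2,750, leaving $2,250.
Tuition Credit: 15% of the $15,500 excess over $105,400 is $2,325; credit = $2,975 − $2,325 = $650.
Total: $5,000 + $2,250 + $650 = $7,900.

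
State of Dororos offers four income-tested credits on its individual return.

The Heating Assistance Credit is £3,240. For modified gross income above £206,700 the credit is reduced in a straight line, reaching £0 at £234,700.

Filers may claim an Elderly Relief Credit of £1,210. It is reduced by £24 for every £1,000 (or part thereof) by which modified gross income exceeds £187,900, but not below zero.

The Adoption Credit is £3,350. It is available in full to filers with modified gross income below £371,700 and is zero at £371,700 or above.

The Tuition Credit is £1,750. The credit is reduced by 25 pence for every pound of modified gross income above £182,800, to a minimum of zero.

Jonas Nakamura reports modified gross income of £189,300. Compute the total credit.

Heating Assistance Credit: £189,300 is at or below the £206,700 threshold, so the full £3,240 applies.
Elderly Relief Credit: income exceeds £187,900 by £1,400, which is 2 full-or-partial £1,000 increments; reduction = 2 × £24 = £48, leaving £1,162.
Adoption Credit: £189,300 is below the £371,700 cutoff, so the full £3,350 applies.
Tuition Credit: 25% of the £6,500 excess over £182,800 is £1,625; credit = £1,750 − £1,625 = £125.
Total: £3,240 + £1,162 + £3,350 + £125 = £7,877.

£7,877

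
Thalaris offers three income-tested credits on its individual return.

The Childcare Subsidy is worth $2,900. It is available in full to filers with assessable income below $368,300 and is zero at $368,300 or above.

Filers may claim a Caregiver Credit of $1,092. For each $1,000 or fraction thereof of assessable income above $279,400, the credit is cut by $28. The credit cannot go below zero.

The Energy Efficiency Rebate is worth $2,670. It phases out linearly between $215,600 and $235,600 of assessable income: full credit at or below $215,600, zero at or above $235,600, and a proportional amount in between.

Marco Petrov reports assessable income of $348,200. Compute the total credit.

Childcare Subsidy: $348,200 is below the $368,300 cutoff, so the full $2,900 applies.
Caregiver Credit: income exceeds $279,400 by $68,800 → 69 increments × $28 = $1,932 ≥ base, so the credit is $0.
Energy Efficiency Rebate: $348,200 is at or above $235,600, so the credit is $0.
Total: $2,900 + $0 + $0 = $2,900.

$2,900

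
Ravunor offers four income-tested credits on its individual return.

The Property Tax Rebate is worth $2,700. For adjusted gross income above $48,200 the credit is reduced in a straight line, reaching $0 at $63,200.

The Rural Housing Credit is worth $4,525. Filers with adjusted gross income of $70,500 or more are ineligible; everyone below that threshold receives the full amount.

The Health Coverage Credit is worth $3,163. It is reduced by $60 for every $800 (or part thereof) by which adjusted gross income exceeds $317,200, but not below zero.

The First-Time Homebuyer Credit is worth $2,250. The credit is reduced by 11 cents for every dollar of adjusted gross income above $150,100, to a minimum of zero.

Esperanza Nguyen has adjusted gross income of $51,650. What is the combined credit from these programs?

Property Tax Rebate: $51,650 is $3,450 into a $15,000 phase-out range, leaving 11,550/15,000 of the credit: $2,700 × 11,550/15,000 = $2,079.
Rural Housing Credit: $51,650 is below the $70,500 cutoff, so the full $4,525 applies.
Health Coverage Credit: $51,650 is at or below the $317,200 threshold, so the full $3,163 applies.
First-Time Homebuyer Credit: $51,650 is at or below the $150,100 threshold, so the full $2,250 applies.
Total: $2,079 + $4,525 + $3,163 + $2,250 = $12,017.

$12,017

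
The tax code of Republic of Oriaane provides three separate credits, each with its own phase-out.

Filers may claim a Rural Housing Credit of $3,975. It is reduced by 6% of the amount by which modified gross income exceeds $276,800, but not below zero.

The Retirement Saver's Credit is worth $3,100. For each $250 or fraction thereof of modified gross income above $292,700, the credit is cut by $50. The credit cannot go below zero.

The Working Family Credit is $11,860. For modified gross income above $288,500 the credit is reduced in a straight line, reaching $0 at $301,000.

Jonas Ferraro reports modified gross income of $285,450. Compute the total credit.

Rural Housing Credit: 6% of the $8,650 excess over $276,800 is $519; credit = $3,975 − $519 = $3,456.
Retirement Saver's Credit: $285,450 is at or below the $292,700 threshold, so the full $3,100 applies.
Working Family Credit: $285,450 is at or below the $288,500 threshold, so the full $11,860 applies.
Total: $3,456 + $3,100 + $11,860 = $18,416.

$18,416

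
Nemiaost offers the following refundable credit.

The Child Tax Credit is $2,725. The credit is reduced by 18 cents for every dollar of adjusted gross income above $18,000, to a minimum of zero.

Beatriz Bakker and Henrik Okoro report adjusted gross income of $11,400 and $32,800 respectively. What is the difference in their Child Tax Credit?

$2,664

Beatriz ($11,400): Child Tax Credit: $11,400 is at or below the $18,000 threshold, so the full $2,725 applies.
Henrik ($32,800): Child Tax Credit: 18% of the $14,800 excess over $18,000 is $2,664; credit = $2,725 − $2,664 = $61.
Difference: |$2,725 − $61| = $2,664.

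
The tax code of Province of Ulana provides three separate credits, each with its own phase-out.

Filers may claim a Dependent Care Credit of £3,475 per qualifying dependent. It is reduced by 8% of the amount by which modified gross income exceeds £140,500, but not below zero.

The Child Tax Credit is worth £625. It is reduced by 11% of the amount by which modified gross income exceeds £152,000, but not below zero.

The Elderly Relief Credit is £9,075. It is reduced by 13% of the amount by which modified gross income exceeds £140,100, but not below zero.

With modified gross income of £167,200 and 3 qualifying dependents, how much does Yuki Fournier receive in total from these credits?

Dependent Care Credit: base = 3 × £3,475 = £10,425. 8% of the £26,700 excess over £140,500 is £2,136; credit = £10,425 − £2,136 = £8,289.
Child Tax Credit: 11% of the £15,200 excess over £152,000 is £1,672 ≥ base, so the credit is £0.
Elderly Relief Credit: 13% of the £27,100 excess over £140,100 is £3,523; credit = £9,075 − £3,523 = £5,552.
Total: £8,289 + £0 + £5,552 = £13,841.

£13,841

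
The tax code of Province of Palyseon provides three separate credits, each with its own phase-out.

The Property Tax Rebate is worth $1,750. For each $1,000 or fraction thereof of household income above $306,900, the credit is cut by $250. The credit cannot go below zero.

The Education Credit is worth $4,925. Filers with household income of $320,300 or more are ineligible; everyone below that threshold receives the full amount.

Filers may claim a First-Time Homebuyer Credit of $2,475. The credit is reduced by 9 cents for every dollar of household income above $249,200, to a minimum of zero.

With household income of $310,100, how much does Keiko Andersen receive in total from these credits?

$5,675

Property Tax Rebate: income exceeds $306,900 by $3,200, which is 4 full-or-partial $1,000 increments; reduction = 4 × $250 = $1,000, leaving $750.
Education Credit: $310,100 is below the $320,300 cutoff, so the full $4,925 applies.
First-Time Homebuyer Credit: 9% of the $60,900 excess over $249,200 is $5,481 ≥ base, so the credit is $0.
Total: $750 + $4,925 + $0 = $5,675.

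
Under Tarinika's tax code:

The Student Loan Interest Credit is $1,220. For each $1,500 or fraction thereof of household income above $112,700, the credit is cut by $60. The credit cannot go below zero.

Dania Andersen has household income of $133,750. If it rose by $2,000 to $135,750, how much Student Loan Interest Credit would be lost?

$60

At $133,750 — income exceeds $112,700 by $21,050, which is 15 full-or-partial $1,500 increments; reduction = 15 × $60 = $900, leaving $320.
At $135,750 — income exceeds $112,700 by $23,050, which is 16 full-or-partial $1,500 increments; reduction = 16 × $60 = $960, leaving $260.
Lost: $320 − $260 = $60.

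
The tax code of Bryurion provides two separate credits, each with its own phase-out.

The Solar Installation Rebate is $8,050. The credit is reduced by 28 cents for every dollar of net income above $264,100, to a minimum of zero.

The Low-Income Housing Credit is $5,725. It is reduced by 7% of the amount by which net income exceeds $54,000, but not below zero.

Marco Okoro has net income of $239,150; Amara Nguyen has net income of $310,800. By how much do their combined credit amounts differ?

Marco ($239,150): Solar Installation Rebate: $239,150 is at or below the $264,100 threshold, so the full $8,050 applies. Low-Income Housing Credit: 7% of the $185,150 excess over $54,000 is $12,960.50 ≥ base, so the credit is $0. total $8,050 + $0 = $8,050
Amara ($310,800): Solar Installation Rebate: 28% of the $46,700 excess over $264,100 is $13,076 ≥ base, so the credit is $0. Low-Income Housing Credit: 7% of the $256,800 excess over $54,000 is $17,976 ≥ base, so the credit is $0. total $0 + $0 = $0
Difference: |$8,050 − $0| = $8,050.

$8,050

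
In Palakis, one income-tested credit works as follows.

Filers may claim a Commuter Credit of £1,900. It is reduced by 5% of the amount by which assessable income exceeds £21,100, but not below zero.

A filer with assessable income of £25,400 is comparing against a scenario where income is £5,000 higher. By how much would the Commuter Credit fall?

£250

At £25,400 — 5% of the £4,300 excess over £21,100 is £215; credit = £1,900 − £215 = £1,685.
At £30,400 — 5% of the £9,300 excess over £21,100 is £465; credit = £1,900 − £465 = £1,435.
Lost: £1,685 − £1,435 = £250.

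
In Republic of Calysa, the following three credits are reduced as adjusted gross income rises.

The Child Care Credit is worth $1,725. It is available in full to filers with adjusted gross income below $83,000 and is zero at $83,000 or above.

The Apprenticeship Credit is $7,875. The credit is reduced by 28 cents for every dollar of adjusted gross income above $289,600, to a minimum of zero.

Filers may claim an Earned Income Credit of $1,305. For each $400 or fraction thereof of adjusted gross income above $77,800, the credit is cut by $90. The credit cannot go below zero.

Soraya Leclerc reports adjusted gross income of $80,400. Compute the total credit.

Child Care Credit: $80,400 is below the $83,000 cutoff, so the full $1,725 applies.
Apprenticeship Credit: $80,400 is at or below the $289,600 threshold, so the full $7,875 applies.
Earned Income Credit: income exceeds $77,800 by $2,600, which is 7 full-or-partial $400 increments; reduction = 7 × $90 = $630, leaving $675.
Total: $1,725 + $7,875 + $675 = $10,275.

$10,275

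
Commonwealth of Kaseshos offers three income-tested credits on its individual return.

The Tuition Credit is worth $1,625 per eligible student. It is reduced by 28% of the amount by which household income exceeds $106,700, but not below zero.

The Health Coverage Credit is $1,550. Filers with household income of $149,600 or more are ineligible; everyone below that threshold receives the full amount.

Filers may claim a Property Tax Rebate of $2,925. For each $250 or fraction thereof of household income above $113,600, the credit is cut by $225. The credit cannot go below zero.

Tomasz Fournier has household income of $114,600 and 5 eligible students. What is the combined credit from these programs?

$9,488

Tuition Credit: base = 5 × $1,625 = $8,125. 28% of the $7,900 excess over $106,700 is $2,212; credit = $8,125 − $2,212 = $5,913.
Health Coverage Credit: $114,600 is below the $149,600 cutoff, so the full $1,550 applies.
Property Tax Rebate: income exceeds $113,600 by $1,000, which is 4 full-or-partial $250 increments; reduction = 4 × $225 = $900, leaving $2,025.
Total: $5,913 + $1,550 + $2,025 = $9,488.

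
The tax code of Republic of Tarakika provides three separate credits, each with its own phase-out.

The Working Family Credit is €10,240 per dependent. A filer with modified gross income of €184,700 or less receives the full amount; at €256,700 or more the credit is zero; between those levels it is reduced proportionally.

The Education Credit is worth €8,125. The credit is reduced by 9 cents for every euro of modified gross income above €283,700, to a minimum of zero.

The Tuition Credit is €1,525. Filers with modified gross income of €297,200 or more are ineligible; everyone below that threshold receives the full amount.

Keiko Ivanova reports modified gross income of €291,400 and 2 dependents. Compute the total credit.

€8,957

Working Family Credit: base = 2 × €10,240 = €20,480. €291,400 is at or above €256,700, so the credit is €0.
Education Credit: 9% of the €7,700 excess over €283,700 is €693; credit = €8,125 − €693 = €7,432.
Tuition Credit: €291,400 is below the €297,200 cutoff, so the full €1,525 applies.
Total: €0 + €7,432 + €1,525 = €8,957.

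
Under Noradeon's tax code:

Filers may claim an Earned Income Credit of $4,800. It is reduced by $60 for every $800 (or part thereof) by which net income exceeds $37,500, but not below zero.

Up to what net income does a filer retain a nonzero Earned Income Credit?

After 79 increments the reduction is 79 × $60 = $4,740, leaving $60; one more increment wipes it out. Increment 79 ends at excess 79 × $800 = $63,200, so the highest qualifying income is $37,500 + $63,200 = $100,700.

$100,700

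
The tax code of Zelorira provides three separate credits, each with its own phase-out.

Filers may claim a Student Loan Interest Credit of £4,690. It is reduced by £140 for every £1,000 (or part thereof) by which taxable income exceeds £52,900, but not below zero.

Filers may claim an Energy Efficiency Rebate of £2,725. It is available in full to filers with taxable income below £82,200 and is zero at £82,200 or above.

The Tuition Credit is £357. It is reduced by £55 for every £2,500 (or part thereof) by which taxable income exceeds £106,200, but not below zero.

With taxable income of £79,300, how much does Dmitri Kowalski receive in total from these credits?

Student Loan Interest Credit: income exceeds £52,900 by £26,400, which is 27 full-or-partial £1,000 increments; reduction = 27 × £140 = £3,780, leaving £910.
Energy Efficiency Rebate: £79,300 is below the £82,200 cutoff, so the full £2,725 applies.
Tuition Credit: £79,300 is at or below the £106,200 threshold, so the full £357 applies.
Total: £910 + £2,725 + £357 = £3,992.

£3,992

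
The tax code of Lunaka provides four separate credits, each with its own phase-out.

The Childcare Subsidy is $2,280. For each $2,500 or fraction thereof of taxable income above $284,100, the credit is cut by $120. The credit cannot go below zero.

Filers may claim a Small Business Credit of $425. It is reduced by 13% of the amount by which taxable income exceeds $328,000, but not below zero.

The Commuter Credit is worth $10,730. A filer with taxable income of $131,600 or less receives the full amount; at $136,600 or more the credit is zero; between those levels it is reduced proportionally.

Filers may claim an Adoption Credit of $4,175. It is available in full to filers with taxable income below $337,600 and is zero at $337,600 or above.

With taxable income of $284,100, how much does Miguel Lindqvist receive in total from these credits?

$6,880

Childcare Subsidy: $284,100 is at or below the $284,100 threshold, so the full $2,280 applies.
Small Business Credit: $284,100 is at or below the $328,000 threshold, so the full $425 applies.
Commuter Credit: $284,100 is at or above $136,600, so the credit is $0.
Adoption Credit: $284,100 is below the $337,600 cutoff, so the full $4,175 applies.
Total: $2,280 + $425 + $0 + $4,175 = $6,880.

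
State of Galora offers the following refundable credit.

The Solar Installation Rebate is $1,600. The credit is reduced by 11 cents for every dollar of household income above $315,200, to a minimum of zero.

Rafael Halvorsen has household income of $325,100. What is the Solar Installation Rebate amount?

Solar Installation Rebate: 11% of the $9,900 excess over $315,200 is $1,089; credit = $1,600 − $1,089 = $511.

$511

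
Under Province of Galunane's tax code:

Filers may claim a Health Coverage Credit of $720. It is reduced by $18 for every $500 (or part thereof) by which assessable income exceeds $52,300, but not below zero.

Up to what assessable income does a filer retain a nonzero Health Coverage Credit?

After 39 increments the reduction is 39 × $18 = $702, leaving $18; one more increment wipes it out. Increment 39 ends at excess 39 × $500 = $19,500, so the highest qualifying income is $52,300 + $19,500 = $71,800.

$71,800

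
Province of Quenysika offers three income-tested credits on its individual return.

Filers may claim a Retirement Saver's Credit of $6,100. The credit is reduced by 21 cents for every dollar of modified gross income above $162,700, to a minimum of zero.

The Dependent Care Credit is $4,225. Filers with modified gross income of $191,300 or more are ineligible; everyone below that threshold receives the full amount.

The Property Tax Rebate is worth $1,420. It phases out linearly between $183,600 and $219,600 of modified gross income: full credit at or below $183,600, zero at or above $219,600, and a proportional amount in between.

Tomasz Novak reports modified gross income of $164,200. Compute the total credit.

$11,430

Retirement Saver's Credit: 21% of the $1,500 excess over $162,700 is $315; credit = $6,100 − $315 = $5,785.
Dependent Care Credit: $164,200 is below the $191,300 cutoff, so the full $4,225 applies.
Property Tax Rebate: $164,200 is at or below the $183,600 threshold, so the full $1,420 applies.
Total: $5,785 + $4,225 + $1,420 = $11,430.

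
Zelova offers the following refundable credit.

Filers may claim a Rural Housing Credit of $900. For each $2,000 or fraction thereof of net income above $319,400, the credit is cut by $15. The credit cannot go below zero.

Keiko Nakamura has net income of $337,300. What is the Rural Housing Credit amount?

Rural Housing Credit: income exceeds $319,400 by $17,900, which is 9 full-or-partial $2,000 increments; reduction = 9 × $15 = $135, leaving $765.

$765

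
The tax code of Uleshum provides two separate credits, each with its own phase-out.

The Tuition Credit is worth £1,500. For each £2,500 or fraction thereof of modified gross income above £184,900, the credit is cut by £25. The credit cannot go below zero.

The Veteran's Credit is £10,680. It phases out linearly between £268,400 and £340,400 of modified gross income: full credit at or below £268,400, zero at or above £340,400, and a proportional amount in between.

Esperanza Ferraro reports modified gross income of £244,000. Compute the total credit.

Tuition Credit: income exceeds £184,900 by £59,100, which is 24 full-or-partial £2,500 increments; reduction = 24 × £25 = £600, leaving £900.
Veteran's Credit: £244,000 is at or below the £268,400 threshold, so the full £10,680 applies.
Total: £900 + £10,680 = £11,580.

£11,580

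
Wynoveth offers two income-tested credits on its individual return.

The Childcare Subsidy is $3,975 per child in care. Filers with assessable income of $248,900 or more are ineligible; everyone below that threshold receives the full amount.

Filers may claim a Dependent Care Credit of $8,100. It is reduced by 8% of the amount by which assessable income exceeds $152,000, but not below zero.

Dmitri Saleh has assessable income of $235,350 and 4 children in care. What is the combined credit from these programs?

$17,332

Childcare Subsidy: base = 4 × $3,975 = $15,900. $235,350 is below the $248,900 cutoff, so the full $15,900 applies.
Dependent Care Credit: 8% of the $83,350 excess over $152,000 is $6,668; credit = $8,100 − $6,668 = $1,432.
Total: $15,900 + $1,432 = $17,332.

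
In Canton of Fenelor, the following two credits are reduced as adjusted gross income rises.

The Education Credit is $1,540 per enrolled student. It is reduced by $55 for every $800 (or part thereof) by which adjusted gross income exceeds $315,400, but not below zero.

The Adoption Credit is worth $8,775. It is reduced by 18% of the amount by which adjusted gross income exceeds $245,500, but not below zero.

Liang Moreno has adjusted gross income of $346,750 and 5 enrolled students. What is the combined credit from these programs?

$5,500

Education Credit: base = 5 × $1,540 = $7,700. income exceeds $315,400 by $31,350, which is 40 full-or-partial $800 increments; reduction = 40 × $55 = $2,200, leaving $5,500.
Adoption Credit: 18% of the $101,250 excess over $245,500 is $18,225 ≥ base, so the credit is $0.
Total: $5,500 + $0 = $5,500.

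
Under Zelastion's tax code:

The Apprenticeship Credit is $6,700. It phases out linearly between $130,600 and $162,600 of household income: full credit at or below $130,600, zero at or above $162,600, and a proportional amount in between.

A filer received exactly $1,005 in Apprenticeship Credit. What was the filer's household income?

$157,800

$1,005 is 1,005/6,700 of the full $6,700, so 5,695/6,700 of the $32,000 range has been used: income = $130,600 + $32,000 × 5,695/6,700 = $157,800.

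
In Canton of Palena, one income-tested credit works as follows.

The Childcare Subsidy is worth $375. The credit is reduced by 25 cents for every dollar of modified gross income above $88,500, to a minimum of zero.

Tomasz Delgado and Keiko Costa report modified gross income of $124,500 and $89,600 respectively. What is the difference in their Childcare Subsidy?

Tomasz ($124,500): Childcare Subsidy: 25% of the $36,000 excess over $88,500 is $9,000 ≥ base, so the credit is $0.
Keiko ($89,600): Childcare Subsidy: 25% of the $1,100 excess over $88,500 is $275; credit = $375 − $275 = $100.
Difference: |$0 − $100| = $100.

$100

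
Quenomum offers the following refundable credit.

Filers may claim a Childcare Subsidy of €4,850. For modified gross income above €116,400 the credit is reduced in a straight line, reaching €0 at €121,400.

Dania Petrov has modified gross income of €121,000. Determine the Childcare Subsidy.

€388

Childcare Subsidy: €121,000 is €4,600 into a €5,000 phase-out range, leaving 400/5,000 of the credit: €4,850 × 400/5,000 = €388.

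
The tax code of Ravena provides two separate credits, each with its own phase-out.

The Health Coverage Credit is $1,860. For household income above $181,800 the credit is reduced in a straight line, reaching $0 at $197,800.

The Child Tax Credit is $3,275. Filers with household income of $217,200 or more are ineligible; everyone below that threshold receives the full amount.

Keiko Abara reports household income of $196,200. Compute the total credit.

Health Coverage Credit: $196,200 is $14,400 into a $16,000 phase-out range, leaving 1,600/16,000 of the credit: $1,860 × 1,600/16,000 = $186.
Child Tax Credit: $196,200 is below the $217,200 cutoff, so the full $3,275 applies.
Total: $186 + $3,275 = $3,461.

$3,461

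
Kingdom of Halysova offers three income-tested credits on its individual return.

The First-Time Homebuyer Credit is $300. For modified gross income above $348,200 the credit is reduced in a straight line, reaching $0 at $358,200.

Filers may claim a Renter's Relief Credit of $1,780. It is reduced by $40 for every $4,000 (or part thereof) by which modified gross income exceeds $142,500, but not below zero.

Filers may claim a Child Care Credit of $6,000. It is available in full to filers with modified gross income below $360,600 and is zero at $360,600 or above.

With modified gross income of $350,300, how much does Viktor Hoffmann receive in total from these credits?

$6,237

First-Time Homebuyer Credit: $350,300 is $2,100 into a $10,000 phase-out range, leaving 7,900/10,000 of the credit: $300 × 7,900/10,000 = $237.
Renter's Relief Credit: income exceeds $142,500 by $207,800 → 52 increments × $40 = $2,080 ≥ base, so the credit is $0.
Child Care Credit: $350,300 is below the $360,600 cutoff, so the full $6,000 applies.
Total: $237 + $0 + $6,000 = $6,237.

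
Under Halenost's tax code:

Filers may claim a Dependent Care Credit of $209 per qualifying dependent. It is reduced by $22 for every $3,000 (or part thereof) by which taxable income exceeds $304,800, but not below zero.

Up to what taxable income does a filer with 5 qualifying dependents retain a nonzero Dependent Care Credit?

$445,800

Full credit = 5 × $209 = $1,045.
After 47 increments the reduction is 47 × $22 = $1,034, leaving $11; one more increment wipes it out. Increment 47 ends at excess 47 × $3,000 = $141,000, so the highest qualifying income is $304,800 + $141,000 = $445,800.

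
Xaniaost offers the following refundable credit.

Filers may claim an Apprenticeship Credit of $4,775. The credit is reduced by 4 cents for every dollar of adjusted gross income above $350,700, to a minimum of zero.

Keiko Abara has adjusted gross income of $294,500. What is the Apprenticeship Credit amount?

$4,775

Apprenticeship Credit: $294,500 is at or below the $350,700 threshold, so the full $4,775 applies.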